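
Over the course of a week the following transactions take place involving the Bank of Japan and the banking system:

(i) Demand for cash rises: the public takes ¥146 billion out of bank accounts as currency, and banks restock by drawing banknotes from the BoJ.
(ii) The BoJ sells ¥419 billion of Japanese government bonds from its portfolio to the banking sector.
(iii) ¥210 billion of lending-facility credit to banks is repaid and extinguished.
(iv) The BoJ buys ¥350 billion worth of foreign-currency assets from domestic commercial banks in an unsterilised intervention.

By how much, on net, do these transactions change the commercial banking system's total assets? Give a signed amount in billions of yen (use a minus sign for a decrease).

Currency withdrawal ¥146 billion: bank balance sheets shrink → −¥146B.
OMO sale (to banks) ¥419 billion: just an asset swap on bank balance sheets → 0.
Discount-window repayment ¥210 billion: bank balance sheets shrink → −¥210B.
FX purchase ¥350 billion: just an asset swap on bank balance sheets → 0.
Net: −146 + 0 − 210 + 0 = -¥356 billion.

-¥356 billion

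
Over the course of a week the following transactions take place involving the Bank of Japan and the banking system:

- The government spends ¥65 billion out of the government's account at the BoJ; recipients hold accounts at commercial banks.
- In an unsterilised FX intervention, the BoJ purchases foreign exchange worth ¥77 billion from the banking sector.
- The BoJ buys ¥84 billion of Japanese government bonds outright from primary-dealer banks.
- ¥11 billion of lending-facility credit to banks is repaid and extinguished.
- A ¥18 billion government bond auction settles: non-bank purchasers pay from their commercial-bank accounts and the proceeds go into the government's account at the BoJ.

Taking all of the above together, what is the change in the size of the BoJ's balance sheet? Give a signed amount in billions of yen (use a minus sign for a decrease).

BoJ balance sheet:
  Assets:      Securities +¥84B, Loans to banks −¥11B, Foreign assets +¥77B
  Liabilities: Bank reserves +¥197B, Government deposits −¥47B
Commercial banking system:
  Assets:      Reserves at CB +¥197B, Securities −¥84B, Foreign assets −¥77B
  Liabilities: Checkable deposits +¥47B, Borrowings from CB −¥11B
Change in total BoJ assets = +¥150 billion.

+¥150 billion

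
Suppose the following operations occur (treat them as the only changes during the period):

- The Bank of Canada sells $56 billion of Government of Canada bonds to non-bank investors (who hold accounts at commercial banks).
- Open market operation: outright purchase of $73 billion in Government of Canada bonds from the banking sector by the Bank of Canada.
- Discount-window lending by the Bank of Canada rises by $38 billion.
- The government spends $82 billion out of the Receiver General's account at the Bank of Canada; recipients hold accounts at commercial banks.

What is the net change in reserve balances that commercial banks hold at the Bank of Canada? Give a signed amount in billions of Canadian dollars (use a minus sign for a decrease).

+$137 billion

Bank of Canada balance sheet:
  Assets:      Securities +$17B, Loans to banks +$38B
  Liabilities: Bank reserves +$137B, Government deposits −$82B
So the change in reserve balances that commercial banks hold at the Bank of Canada is +$137 billion.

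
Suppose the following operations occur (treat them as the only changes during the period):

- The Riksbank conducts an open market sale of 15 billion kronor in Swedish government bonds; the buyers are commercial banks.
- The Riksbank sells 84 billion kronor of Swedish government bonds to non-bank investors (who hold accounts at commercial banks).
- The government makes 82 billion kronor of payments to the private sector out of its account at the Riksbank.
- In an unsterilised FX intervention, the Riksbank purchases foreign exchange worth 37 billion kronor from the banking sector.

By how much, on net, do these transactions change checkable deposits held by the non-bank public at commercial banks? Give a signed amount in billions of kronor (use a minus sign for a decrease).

-2 billion

Riksbank balance sheet:
  Assets:      Securities −99B, Foreign assets +37B
  Liabilities: Bank reserves +20B, Government deposits −82B
Commercial banking system:
  Assets:      Reserves at CB +20B, Securities +15B, Foreign assets −37B
  Liabilities: Checkable deposits −2B
So the change in checkable deposits held by the non-bank public at commercial banks is -2 billion.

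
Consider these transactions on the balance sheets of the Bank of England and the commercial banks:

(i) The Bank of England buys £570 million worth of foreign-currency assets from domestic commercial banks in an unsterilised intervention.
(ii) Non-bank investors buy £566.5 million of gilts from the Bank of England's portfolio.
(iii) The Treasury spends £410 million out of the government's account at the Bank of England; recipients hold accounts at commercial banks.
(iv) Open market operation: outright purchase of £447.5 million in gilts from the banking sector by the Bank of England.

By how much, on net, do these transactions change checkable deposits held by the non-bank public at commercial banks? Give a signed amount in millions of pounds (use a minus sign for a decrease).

FX purchase £570 million: the counterparty is a bank, so public deposits are unchanged → 0.
Asset sale (to non-banks) £566.5 million: non-bank counterparties' bank balances fall → −£566.5M.
Government spending £410 million: non-bank counterparties' bank balances rise → +£410M.
OMO purchase (from banks) £447.5 million: the counterparty is a bank, so public deposits are unchanged → 0.
Net: 0 − 566.5 + 410 + 0 = -£156.5 million.

-£156.5 million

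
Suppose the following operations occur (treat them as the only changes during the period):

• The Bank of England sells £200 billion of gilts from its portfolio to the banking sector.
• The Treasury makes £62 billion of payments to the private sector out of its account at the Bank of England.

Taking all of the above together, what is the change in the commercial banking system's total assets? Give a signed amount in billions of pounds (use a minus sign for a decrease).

+£62 billion

OMO sale (to banks) £200 billion: just an asset swap on bank balance sheets → 0.
Government spending £62 billion: bank balance sheets expand → +£62B.
Net: 0 + 62 = +£62 billion.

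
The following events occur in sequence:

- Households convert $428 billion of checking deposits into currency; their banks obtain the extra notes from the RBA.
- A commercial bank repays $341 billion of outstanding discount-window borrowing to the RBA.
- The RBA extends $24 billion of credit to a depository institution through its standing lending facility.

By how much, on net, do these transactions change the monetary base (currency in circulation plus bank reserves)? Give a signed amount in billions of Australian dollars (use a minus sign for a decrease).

-$317 billion

Currency withdrawal $428 billion: just a shift between currency and reserves — both are base money → 0.
Discount-window repayment $341 billion: RBA balance sheet contracts → −$341B.
Discount-window loan $24 billion: RBA balance sheet expands → +$24B.
Net: 0 − 341 + 24 = -$317 billion.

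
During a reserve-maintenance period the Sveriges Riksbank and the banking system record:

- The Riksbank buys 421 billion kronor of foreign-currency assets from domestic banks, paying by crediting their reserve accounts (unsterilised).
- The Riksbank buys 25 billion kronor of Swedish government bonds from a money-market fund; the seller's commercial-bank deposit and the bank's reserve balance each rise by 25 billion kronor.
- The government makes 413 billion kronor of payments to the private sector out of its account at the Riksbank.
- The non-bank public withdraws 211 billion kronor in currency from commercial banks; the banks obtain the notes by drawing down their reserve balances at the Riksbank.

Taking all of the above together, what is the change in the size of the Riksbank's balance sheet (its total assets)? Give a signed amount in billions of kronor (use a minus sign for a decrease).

+446 billion

FX purchase 421 billion kronor: a Riksbank asset is acquired → +421B.
Asset purchase (from non-banks) 25 billion kronor: a Riksbank asset is acquired → +25B.
Government spending 413 billion kronor: only the composition of liabilities changes → 0.
Currency withdrawal 211 billion kronor: only the composition of liabilities changes → 0.
Net: 421 + 25 + 0 + 0 = +446 billion.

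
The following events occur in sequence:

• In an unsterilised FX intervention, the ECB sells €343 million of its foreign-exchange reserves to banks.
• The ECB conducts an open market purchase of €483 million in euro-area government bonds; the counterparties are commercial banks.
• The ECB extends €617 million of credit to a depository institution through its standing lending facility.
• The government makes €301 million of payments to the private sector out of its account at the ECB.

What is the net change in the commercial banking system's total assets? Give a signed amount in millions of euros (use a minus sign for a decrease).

ECB balance sheet:
  Assets:      Securities +€483M, Loans to banks +€617M, Foreign assets −€343M
  Liabilities: Bank reserves +€1058M, Government deposits −€301M
Commercial banking system:
  Assets:      Reserves at CB +€1058M, Securities −€483M, Foreign assets +€343M
  Liabilities: Checkable deposits +€301M, Borrowings from CB +€617M
Change in total bank assets = +€918 million.

+€918 million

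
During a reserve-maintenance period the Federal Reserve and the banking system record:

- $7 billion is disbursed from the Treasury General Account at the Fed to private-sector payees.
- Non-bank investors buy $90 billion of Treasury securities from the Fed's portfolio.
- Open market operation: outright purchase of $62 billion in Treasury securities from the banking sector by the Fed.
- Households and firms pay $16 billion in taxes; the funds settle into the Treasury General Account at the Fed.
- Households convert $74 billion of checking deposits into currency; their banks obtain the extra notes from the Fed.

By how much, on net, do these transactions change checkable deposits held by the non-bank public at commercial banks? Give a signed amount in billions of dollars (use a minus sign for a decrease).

Government spending $7 billion: non-bank counterparties' bank balances rise → +$7B.
Asset sale (to non-banks) $90 billion: non-bank counterparties' bank balances fall → −$90B.
OMO purchase (from banks) $62 billion: the counterparty is a bank, so public deposits are unchanged → 0.
Government account inflow $16 billion: non-bank counterparties' bank balances fall → −$16B.
Currency withdrawal $74 billion: non-bank counterparties' bank balances fall → −$74B.
Net: 7 − 90 + 0 − 16 − 74 = -$173 billion.

-$173 billion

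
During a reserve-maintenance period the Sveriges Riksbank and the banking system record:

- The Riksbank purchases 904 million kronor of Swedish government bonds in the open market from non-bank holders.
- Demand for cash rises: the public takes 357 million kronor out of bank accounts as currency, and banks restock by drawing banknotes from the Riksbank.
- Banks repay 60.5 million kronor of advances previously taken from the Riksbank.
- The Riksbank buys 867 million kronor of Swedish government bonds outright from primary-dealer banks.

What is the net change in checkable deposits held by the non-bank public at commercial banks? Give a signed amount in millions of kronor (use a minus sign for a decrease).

Asset purchase (from non-banks) 904 million kronor: non-bank counterparties' bank balances rise → +904M.
Currency withdrawal 357 million kronor: non-bank counterparties' bank balances fall → −357M.
Discount-window repayment 60.5 million kronor: the counterparty is a bank, so public deposits are unchanged → 0.
OMO purchase (from banks) 867 million kronor: the counterparty is a bank, so public deposits are unchanged → 0.
Net: 904 − 357 + 0 + 0 = +547 million.

+547 million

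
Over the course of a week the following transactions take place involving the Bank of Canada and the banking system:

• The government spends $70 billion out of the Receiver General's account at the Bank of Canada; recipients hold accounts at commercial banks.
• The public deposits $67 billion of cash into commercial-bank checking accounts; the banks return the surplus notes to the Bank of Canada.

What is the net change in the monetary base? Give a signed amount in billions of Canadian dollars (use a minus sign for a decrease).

Government spending $70 billion: a non-base liability converts back to reserves → +$70B.
Currency deposit $67 billion: just a shift between currency and reserves — both are base money → 0.
Net: 70 + 0 = +$70 billion.

+$70 billion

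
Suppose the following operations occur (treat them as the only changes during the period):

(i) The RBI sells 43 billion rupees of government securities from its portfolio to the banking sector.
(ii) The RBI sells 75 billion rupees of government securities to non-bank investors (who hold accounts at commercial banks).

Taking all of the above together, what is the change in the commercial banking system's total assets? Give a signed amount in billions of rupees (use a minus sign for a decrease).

-75 billion

RBI balance sheet:
  Assets:      Securities −118B
  Liabilities: Bank reserves −118B
Commercial banking system:
  Assets:      Reserves at CB −118B, Securities +43B
  Liabilities: Checkable deposits −75B
Change in total bank assets = -75 billion.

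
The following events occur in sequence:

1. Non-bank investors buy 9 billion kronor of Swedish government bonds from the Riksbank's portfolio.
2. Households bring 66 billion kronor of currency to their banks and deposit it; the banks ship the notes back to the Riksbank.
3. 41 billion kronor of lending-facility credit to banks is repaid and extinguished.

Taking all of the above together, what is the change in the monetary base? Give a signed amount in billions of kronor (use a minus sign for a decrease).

-50 billion

Asset sale (to non-banks) 9 billion kronor: Riksbank balance sheet contracts → −9B.
Currency deposit 66 billion kronor: just a shift between currency and reserves — both are base money → 0.
Discount-window repayment 41 billion kronor: Riksbank balance sheet contracts → −41B.
Net: −9 + 0 − 41 = -50 billion.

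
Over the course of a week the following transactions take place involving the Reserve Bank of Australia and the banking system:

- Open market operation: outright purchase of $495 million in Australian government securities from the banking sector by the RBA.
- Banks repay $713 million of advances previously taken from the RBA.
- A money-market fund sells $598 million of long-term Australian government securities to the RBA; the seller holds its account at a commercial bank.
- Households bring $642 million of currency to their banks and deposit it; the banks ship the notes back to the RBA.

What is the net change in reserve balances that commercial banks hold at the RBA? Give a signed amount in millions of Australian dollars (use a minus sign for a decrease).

+$1022 million

RBA balance sheet:
  Assets:      Securities +$1093M, Loans to banks −$713M
  Liabilities: Bank reserves +$1022M, Currency in circulation −$642M
So the change in reserve balances that commercial banks hold at the RBA is +$1022 million.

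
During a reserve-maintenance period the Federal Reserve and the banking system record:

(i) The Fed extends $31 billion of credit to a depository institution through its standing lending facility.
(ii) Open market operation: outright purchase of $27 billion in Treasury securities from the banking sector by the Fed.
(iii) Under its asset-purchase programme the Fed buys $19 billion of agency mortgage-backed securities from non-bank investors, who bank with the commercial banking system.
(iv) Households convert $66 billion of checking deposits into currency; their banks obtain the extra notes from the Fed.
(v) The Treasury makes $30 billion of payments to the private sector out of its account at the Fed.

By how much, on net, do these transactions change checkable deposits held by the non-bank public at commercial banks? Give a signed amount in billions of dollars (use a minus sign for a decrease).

Discount-window loan $31 billion: the counterparty is a bank, so public deposits are unchanged → 0.
OMO purchase (from banks) $27 billion: the counterparty is a bank, so public deposits are unchanged → 0.
Asset purchase (from non-banks) $19 billion: non-bank counterparties' bank balances rise → +$19B.
Currency withdrawal $66 billion: non-bank counterparties' bank balances fall → −$66B.
Government spending $30 billion: non-bank counterparties' bank balances rise → +$30B.
Net: 0 + 0 + 19 − 66 + 30 = -$17 billion.

-$17 billion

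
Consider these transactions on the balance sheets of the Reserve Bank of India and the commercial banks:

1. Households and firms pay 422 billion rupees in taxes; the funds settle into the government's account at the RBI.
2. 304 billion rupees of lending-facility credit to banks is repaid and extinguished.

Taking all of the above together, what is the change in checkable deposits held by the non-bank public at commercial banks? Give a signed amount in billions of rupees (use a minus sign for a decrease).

-422 billion

RBI balance sheet:
  Assets:      Loans to banks −304B
  Liabilities: Bank reserves −726B, Government deposits +422B
Commercial banking system:
  Assets:      Reserves at CB −726B
  Liabilities: Checkable deposits −422B, Borrowings from CB −304B
So the change in checkable deposits held by the non-bank public at commercial banks is -422 billion.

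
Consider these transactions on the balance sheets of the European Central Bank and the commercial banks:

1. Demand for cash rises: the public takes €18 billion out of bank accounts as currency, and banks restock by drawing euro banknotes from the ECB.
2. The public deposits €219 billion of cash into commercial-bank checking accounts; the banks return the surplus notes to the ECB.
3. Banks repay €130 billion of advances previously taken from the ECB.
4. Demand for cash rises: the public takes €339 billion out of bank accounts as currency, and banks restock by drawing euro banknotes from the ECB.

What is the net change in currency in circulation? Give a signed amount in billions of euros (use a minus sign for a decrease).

Currency withdrawal €18 billion: notes leave the central bank → +€18B.
Currency deposit €219 billion: notes return to the central bank → −€219B.
Discount-window repayment €130 billion: no currency enters or leaves circulation → 0.
Currency withdrawal €339 billion: notes leave the central bank → +€339B.
Net: 18 − 219 + 0 + 339 = +€138 billion.

+€138 billion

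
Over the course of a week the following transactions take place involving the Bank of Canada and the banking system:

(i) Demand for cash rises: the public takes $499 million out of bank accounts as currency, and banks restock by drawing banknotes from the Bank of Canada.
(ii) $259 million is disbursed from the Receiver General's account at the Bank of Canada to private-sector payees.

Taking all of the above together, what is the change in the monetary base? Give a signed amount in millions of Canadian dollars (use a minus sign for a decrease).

Bank of Canada balance sheet:
  Assets:      no change
  Liabilities: Bank reserves −$240M, Currency in circulation +$499M, Government deposits −$259M
Commercial banking system:
  Assets:      Reserves at CB −$240M
  Liabilities: Checkable deposits −$240M
Monetary base = currency + reserves: +$499M + (−$240M) = +$259 million.

+$259 million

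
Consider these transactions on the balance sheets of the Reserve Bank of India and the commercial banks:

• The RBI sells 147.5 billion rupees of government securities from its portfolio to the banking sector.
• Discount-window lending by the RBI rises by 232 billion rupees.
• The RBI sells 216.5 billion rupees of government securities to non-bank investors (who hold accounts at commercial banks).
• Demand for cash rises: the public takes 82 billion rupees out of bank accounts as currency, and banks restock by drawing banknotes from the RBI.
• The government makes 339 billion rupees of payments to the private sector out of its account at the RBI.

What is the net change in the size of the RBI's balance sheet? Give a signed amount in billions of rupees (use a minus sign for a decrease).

OMO sale (to banks) 147.5 billion rupees: an RBI asset is shed → −147.5B.
Discount-window loan 232 billion rupees: an RBI asset is acquired → +232B.
Asset sale (to non-banks) 216.5 billion rupees: an RBI asset is shed → −216.5B.
Currency withdrawal 82 billion rupees: only the composition of liabilities changes → 0.
Government spending 339 billion rupees: only the composition of liabilities changes → 0.
Net: −147.5 + 232 − 216.5 + 0 + 0 = -132 billion.

-132 billion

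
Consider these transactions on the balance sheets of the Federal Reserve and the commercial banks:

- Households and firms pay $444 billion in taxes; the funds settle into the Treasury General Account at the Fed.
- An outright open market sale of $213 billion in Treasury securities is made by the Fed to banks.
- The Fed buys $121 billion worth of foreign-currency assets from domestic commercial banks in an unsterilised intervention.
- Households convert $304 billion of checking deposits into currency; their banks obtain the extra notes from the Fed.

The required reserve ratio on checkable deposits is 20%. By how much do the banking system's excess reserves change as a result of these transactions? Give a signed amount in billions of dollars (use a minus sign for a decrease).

-$690.4 billion

Government account inflow $444 billion: reserves −$444B, deposits −$444B.
OMO sale (to banks) $213 billion: reserves −$213B, deposits 0.
FX purchase $121 billion: reserves +$121B, deposits 0.
Currency withdrawal $304 billion: reserves −$304B, deposits −$304B.
Totals: Δreserves = −$840B, Δdeposits = −$748B.
Δrequired reserves = 20% × −$748B = −$149.6B.
Δexcess reserves = Δreserves − Δrequired = −$840B − (−$149.6B) = -$690.4 billion.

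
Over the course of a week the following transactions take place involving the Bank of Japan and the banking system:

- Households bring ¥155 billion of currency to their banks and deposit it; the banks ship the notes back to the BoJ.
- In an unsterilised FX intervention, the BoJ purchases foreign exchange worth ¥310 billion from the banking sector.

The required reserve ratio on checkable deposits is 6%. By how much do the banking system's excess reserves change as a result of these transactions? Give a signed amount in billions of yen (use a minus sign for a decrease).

+¥455.7 billion

Currency deposit ¥155 billion: reserves +¥155B, deposits +¥155B.
FX purchase ¥310 billion: reserves +¥310B, deposits 0.
Totals: Δreserves = +¥465B, Δdeposits = +¥155B.
Δrequired reserves = 6% × +¥155B = +¥9.3B.
Δexcess reserves = Δreserves − Δrequired = +¥465B − (+¥9.3B) = +¥455.7 billion.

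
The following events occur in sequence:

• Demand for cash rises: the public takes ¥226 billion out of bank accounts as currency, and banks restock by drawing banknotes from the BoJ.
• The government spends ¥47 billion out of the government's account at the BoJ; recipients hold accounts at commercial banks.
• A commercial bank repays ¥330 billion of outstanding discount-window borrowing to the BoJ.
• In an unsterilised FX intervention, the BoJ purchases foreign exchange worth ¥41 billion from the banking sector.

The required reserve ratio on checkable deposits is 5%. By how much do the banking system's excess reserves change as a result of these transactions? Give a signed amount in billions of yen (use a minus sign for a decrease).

-¥459.05 billion

Currency withdrawal ¥226 billion: reserves −¥226B, deposits −¥226B.
Government spending ¥47 billion: reserves +¥47B, deposits +¥47B.
Discount-window repayment ¥330 billion: reserves −¥330B, deposits 0.
FX purchase ¥41 billion: reserves +¥41B, deposits 0.
Totals: Δreserves = −¥468B, Δdeposits = −¥179B.
Δrequired reserves = 5% × −¥179B = −¥8.95B.
Δexcess reserves = Δreserves − Δrequired = −¥468B − (−¥8.95B) = -¥459.05 billion.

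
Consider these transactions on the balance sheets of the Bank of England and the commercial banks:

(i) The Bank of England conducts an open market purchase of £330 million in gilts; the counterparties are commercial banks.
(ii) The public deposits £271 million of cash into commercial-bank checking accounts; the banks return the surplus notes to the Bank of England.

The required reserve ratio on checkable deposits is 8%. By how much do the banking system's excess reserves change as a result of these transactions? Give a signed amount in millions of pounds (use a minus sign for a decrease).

OMO purchase (from banks) £330 million: reserves +£330M, deposits 0.
Currency deposit £271 million: reserves +£271M, deposits +£271M.
Totals: Δreserves = +£601M, Δdeposits = +£271M.
Δrequired reserves = 8% × +£271M = +£21.68M.
Δexcess reserves = Δreserves − Δrequired = +£601M − (+£21.68M) = +£579.32 million.

+£579.32 million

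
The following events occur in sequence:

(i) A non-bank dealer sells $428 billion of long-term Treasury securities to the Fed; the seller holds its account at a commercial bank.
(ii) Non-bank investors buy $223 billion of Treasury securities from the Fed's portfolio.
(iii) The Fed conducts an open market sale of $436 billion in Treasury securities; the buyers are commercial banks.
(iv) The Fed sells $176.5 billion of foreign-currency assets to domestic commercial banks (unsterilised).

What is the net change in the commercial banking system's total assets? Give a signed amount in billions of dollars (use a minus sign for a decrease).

Fed balance sheet:
  Assets:      Securities −$231B, Foreign assets −$176.5B
  Liabilities: Bank reserves −$407.5B
Commercial banking system:
  Assets:      Reserves at CB −$407.5B, Securities +$436B, Foreign assets +$176.5B
  Liabilities: Checkable deposits +$205B
Change in total bank assets = +$205 billion.

+$205 billion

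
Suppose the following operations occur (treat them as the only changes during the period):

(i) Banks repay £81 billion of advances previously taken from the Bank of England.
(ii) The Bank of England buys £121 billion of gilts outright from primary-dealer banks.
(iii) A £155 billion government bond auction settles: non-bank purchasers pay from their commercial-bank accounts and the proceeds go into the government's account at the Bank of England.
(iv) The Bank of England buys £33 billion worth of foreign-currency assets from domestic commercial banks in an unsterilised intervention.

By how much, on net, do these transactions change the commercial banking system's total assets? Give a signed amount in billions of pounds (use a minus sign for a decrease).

Discount-window repayment £81 billion: bank balance sheets shrink → −£81B.
OMO purchase (from banks) £121 billion: just an asset swap on bank balance sheets → 0.
Government account inflow £155 billion: bank balance sheets shrink → −£155B.
FX purchase £33 billion: just an asset swap on bank balance sheets → 0.
Net: −81 + 0 − 155 + 0 = -£236 billion.

-£236 billion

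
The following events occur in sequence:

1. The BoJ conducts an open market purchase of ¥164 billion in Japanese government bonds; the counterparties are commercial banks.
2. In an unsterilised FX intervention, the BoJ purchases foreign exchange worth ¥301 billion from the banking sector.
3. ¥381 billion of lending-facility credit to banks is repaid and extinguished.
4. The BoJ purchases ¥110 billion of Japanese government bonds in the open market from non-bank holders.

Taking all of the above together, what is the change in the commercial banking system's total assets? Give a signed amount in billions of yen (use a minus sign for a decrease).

-¥271 billion

OMO purchase (from banks) ¥164 billion: just an asset swap on bank balance sheets → 0.
FX purchase ¥301 billion: just an asset swap on bank balance sheets → 0.
Discount-window repayment ¥381 billion: bank balance sheets shrink → −¥381B.
Asset purchase (from non-banks) ¥110 billion: bank balance sheets expand → +¥110B.
Net: 0 + 0 − 381 + 110 = -¥271 billion.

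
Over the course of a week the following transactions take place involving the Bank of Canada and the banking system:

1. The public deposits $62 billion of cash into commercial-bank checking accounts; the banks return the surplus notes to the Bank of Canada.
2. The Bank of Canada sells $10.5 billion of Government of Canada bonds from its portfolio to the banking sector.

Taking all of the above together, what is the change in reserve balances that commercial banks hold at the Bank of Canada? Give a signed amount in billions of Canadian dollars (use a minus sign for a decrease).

Bank of Canada balance sheet:
  Assets:      Securities −$10.5B
  Liabilities: Bank reserves +$51.5B, Currency in circulation −$62B
Commercial banking system:
  Assets:      Reserves at CB +$51.5B, Securities +$10.5B
  Liabilities: Checkable deposits +$62B
So the change in reserve balances that commercial banks hold at the Bank of Canada is +$51.5 billion.

+$51.5 billion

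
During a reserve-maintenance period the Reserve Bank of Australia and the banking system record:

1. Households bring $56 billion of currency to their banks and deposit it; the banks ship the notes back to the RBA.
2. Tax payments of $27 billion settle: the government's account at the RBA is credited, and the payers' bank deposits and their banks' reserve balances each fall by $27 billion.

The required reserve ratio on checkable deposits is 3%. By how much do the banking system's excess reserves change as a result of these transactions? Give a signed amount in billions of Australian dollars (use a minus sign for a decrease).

Currency deposit $56 billion: reserves +$56B, deposits +$56B.
Government account inflow $27 billion: reserves −$27B, deposits −$27B.
Totals: Δreserves = +$29B, Δdeposits = +$29B.
Δrequired reserves = 3% × +$29B = +$0.87B.
Δexcess reserves = Δreserves − Δrequired = +$29B − (+$0.87B) = +$28.13 billion.

+$28.13 billion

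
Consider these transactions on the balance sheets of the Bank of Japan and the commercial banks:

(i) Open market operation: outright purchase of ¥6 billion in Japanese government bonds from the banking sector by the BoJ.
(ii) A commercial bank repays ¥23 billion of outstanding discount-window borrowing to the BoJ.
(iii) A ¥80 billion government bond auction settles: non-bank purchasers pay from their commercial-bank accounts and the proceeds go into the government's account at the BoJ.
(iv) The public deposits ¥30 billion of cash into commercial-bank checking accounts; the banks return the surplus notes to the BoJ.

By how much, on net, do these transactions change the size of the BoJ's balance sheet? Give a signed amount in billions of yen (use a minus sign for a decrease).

-¥17 billion

OMO purchase (from banks) ¥6 billion: a BoJ asset is acquired → +¥6B.
Discount-window repayment ¥23 billion: a BoJ asset is shed → −¥23B.
Government account inflow ¥80 billion: only the composition of liabilities changes → 0.
Currency deposit ¥30 billion: only the composition of liabilities changes → 0.
Net: 6 − 23 + 0 + 0 = -¥17 billion.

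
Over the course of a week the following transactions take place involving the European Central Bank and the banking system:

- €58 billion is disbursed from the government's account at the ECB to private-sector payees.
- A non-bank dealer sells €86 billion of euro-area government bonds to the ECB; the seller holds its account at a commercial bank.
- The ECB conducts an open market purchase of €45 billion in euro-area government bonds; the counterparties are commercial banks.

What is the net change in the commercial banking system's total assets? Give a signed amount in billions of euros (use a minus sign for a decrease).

Government spending €58 billion: bank balance sheets expand → +€58B.
Asset purchase (from non-banks) €86 billion: bank balance sheets expand → +€86B.
OMO purchase (from banks) €45 billion: just an asset swap on bank balance sheets → 0.
Net: 58 + 86 + 0 = +€144 billion.

+€144 billion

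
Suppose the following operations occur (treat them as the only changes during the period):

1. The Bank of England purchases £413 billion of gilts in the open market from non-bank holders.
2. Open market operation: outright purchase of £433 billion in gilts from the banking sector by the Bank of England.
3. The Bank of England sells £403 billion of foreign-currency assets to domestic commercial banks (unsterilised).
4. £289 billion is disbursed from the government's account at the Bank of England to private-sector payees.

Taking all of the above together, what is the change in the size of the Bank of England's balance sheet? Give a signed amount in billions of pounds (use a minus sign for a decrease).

Bank of England balance sheet:
  Assets:      Securities +£846B, Foreign assets −£403B
  Liabilities: Bank reserves +£732B, Government deposits −£289B
Change in total Bank of England assets = +£443 billion.

+£443 billion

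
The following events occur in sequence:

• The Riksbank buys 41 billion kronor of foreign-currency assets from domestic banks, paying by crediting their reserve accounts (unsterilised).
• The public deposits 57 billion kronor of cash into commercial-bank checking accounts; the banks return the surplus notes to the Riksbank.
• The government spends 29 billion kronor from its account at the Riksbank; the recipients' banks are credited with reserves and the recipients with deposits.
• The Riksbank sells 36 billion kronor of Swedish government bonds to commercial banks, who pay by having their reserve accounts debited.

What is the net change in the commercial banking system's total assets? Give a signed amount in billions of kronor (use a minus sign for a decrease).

FX purchase 41 billion kronor: just an asset swap on bank balance sheets → 0.
Currency deposit 57 billion kronor: bank balance sheets expand → +57B.
Government spending 29 billion kronor: bank balance sheets expand → +29B.
OMO sale (to banks) 36 billion kronor: just an asset swap on bank balance sheets → 0.
Net: 0 + 57 + 29 + 0 = +86 billion.

+86 billion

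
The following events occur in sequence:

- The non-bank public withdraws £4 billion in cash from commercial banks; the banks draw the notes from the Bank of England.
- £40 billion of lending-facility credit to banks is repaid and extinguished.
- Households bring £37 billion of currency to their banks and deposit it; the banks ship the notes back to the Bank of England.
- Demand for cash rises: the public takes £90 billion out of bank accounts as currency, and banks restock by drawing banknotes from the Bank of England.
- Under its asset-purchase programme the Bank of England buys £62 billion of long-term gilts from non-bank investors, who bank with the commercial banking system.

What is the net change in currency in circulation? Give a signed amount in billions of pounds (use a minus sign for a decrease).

+£57 billion

Currency withdrawal £4 billion: notes leave the central bank → +£4B.
Discount-window repayment £40 billion: no currency enters or leaves circulation → 0.
Currency deposit £37 billion: notes return to the central bank → −£37B.
Currency withdrawal £90 billion: notes leave the central bank → +£90B.
Asset purchase (from non-banks) £62 billion: no currency enters or leaves circulation → 0.
Net: 4 + 0 − 37 + 90 + 0 = +£57 billion.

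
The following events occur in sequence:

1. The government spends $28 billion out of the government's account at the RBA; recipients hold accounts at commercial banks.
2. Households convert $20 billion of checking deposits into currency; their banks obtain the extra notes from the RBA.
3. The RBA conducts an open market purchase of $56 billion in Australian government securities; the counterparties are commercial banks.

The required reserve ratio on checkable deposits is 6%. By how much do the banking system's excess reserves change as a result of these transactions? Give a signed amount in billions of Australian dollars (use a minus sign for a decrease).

Government spending $28 billion: reserves +$28B, deposits +$28B.
Currency withdrawal $20 billion: reserves −$20B, deposits −$20B.
OMO purchase (from banks) $56 billion: reserves +$56B, deposits 0.
Totals: Δreserves = +$64B, Δdeposits = +$8B.
Δrequired reserves = 6% × +$8B = +$0.48B.
Δexcess reserves = Δreserves − Δrequired = +$64B − (+$0.48B) = +$63.52 billion.

+$63.52 billion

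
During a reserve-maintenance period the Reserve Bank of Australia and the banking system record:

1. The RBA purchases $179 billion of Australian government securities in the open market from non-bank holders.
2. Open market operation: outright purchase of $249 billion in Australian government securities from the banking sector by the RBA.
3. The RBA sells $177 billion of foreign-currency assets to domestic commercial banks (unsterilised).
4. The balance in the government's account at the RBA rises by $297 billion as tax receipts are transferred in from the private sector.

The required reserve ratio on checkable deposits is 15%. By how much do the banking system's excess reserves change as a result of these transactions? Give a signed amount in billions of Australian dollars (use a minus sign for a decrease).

-$28.3 billion

Asset purchase (from non-banks) $179 billion: reserves +$179B, deposits +$179B.
OMO purchase (from banks) $249 billion: reserves +$249B, deposits 0.
FX sale $177 billion: reserves −$177B, deposits 0.
Government account inflow $297 billion: reserves −$297B, deposits −$297B.
Totals: Δreserves = −$46B, Δdeposits = −$118B.
Δrequired reserves = 15% × −$118B = −$17.7B.
Δexcess reserves = Δreserves − Δrequired = −$46B − (−$17.7B) = -$28.3 billion.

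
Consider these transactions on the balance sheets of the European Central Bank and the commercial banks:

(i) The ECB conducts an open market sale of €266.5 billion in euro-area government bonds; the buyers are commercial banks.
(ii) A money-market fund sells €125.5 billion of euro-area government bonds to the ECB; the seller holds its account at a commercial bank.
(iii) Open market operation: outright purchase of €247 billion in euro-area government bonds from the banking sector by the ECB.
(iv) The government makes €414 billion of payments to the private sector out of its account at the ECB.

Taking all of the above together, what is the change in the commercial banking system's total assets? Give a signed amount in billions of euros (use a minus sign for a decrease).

+€539.5 billion

ECB balance sheet:
  Assets:      Securities +€106B
  Liabilities: Bank reserves +€520B, Government deposits −€414B
Commercial banking system:
  Assets:      Reserves at CB +€520B, Securities +€19.5B
  Liabilities: Checkable deposits +€539.5B
Change in total bank assets = +€539.5 billion.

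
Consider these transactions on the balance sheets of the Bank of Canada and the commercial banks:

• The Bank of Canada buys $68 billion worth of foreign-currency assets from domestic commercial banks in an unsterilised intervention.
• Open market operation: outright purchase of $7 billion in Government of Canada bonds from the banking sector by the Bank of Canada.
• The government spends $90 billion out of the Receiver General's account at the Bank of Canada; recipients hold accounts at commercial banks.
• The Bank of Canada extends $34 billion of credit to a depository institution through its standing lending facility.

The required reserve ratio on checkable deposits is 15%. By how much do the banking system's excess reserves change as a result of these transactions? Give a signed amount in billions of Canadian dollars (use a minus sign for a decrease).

FX purchase $68 billion: reserves +$68B, deposits 0.
OMO purchase (from banks) $7 billion: reserves +$7B, deposits 0.
Government spending $90 billion: reserves +$90B, deposits +$90B.
Discount-window loan $34 billion: reserves +$34B, deposits 0.
Totals: Δreserves = +$199B, Δdeposits = +$90B.
Δrequired reserves = 15% × +$90B = +$13.5B.
Δexcess reserves = Δreserves − Δrequired = +$199B − (+$13.5B) = +$185.5 billion.

+$185.5 billion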